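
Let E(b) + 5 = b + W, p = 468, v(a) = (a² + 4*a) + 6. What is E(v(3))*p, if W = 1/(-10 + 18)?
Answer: 20709/2 ≈ 10355.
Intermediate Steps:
v(a) = 6 + a² + 4*a
W = ⅛ (W = 1/8 = ⅛ ≈ 0.12500)
E(b) = -39/8 + b (E(b) = -5 + (b + ⅛) = -5 + (⅛ + b) = -39/8 + b)
E(v(3))*p = (-39/8 + (6 + 3² + 4*3))*468 = (-39/8 + (6 + 9 + 12))*468 = (-39/8 + 27)*468 = (177/8)*468 = 20709/2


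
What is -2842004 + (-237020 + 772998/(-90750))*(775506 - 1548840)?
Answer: 2772402968913722/15125 ≈ 1.8330e+11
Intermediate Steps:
-2842004 + (-237020 + 772998/(-90750))*(775506 - 1548840) = -2842004 + (-237020 + 772998*(-1/90750))*(-773334) = -2842004 + (-237020 - 128833/15125)*(-773334) = -2842004 - 3585056333/15125*(-773334) = -2842004 + 2772445954224222/15125 = 2772402968913722/15125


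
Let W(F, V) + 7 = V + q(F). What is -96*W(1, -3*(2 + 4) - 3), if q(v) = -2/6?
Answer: 2720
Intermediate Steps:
q(v) = -1/3 (q(v) = -2*1/6 = -1/3)
W(F, V) = -22/3 + V (W(F, V) = -7 + (V - 1/3) = -7 + (-1/3 + V) = -22/3 + V)
-96*W(1, -3*(2 + 4) - 3) = -96*(-22/3 + (-3*(2 + 4) - 3)) = -96*(-22/3 + (-3*6 - 3)) = -96*(-22/3 + (-18 - 3)) = -96*(-22/3 - 21) = -96*(-85/3) = 2720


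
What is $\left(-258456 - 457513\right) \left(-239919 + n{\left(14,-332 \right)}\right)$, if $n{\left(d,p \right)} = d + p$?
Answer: $172002244653$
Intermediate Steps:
$\left(-258456 - 457513\right) \left(-239919 + n{\left(14,-332 \right)}\right) = \left(-258456 - 457513\right) \left(-239919 + \left(14 - 332\right)\right) = - 715969 \left(-239919 - 318\right) = \left(-715969\right) \left(-240237\right) = 172002244653$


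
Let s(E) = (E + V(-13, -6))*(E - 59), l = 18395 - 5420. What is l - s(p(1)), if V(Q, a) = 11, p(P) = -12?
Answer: 12904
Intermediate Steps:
l = 12975
s(E) = (-59 + E)*(11 + E) (s(E) = (E + 11)*(E - 59) = (11 + E)*(-59 + E) = (-59 + E)*(11 + E))
l - s(p(1)) = 12975 - (-649 + (-12)**2 - 48*(-12)) = 12975 - (-649 + 144 + 576) = 12975 - 1*71 = 12975 - 71 = 12904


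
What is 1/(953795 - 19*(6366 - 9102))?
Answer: 1/1005779 ≈ 9.9425e-7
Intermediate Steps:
1/(953795 - 19*(6366 - 9102)) = 1/(953795 - 19*(-2736)) = 1/(953795 + 51984) = 1/1005779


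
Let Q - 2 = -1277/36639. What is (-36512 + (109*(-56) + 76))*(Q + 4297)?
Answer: -2233488737120/12213 ≈ -1.8288e+8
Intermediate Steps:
Q = 72001/36639 (Q = 2 - 1277/36639 = 72001/36639 ≈ 1.9651)
(-36512 + (109*(-56) + 76))*(Q + 4297) = (-36512 + (109*(-56) + 76))*(72001/36639 + 4297) = (-36512 + (-6104 + 76))*(157509784/36639) = (-36512 - 6028)*(157509784/36639) = -42540*157509784/36639 = -2233488737120/12213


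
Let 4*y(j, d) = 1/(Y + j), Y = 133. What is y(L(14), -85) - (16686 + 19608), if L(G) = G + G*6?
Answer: -33535655/924 ≈ -36294.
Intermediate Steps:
L(G) = 7*G (L(G) = G + 6*G = 7*G)
y(j, d) = 1/(4*(133 + j))
y(L(14), -85) - (16686 + 19608) = 1/(4*(133 + 7*14)) - (16686 + 19608) = 1/(4*(133 + 98)) - 1*36294 = (1/4)/231 - 36294 = (1/4)*(1/231) - 36294 = 1/924 - 36294 = -33535655/924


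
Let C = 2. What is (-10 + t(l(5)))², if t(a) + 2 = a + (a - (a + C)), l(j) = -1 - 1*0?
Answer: 225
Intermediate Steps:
l(j) = -1 (l(j) = -1 + 0 = -1)
t(a) = -4 + a (t(a) = -2 + (a + (a - (a + 2))) = -2 + (a + (a - (2 + a))) = -2 + (a + (a + (-2 - a))) = -2 + (a - 2) = -2 + (-2 + a) = -4 + a)
(-10 + t(l(5)))² = (-10 + (-4 - 1))² = (-10 - 5)² = (-15)² = 225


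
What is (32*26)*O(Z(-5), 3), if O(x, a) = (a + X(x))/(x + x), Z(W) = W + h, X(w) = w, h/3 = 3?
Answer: 728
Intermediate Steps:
h = 9 (h = 3*3 = 9)
Z(W) = 9 + W (Z(W) = W + 9 = 9 + W)
O(x, a) = (a + x)/(2*x) (O(x, a) = (a + x)/(x + x) = (a + x)/((2*x)) = (a + x)*(1/(2*x)) = (a + x)/(2*x))
(32*26)*O(Z(-5), 3) = (32*26)*((3 + (9 - 5))/(2*(9 - 5))) = 832*((1/2)*(3 + 4)/4) = 832*((1/2)*(1/4)*7) = 832*(7/8) = 728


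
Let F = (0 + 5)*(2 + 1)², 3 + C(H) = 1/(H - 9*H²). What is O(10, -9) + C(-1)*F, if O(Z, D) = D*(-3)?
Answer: -225/2 ≈ -112.50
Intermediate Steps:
O(Z, D) = -3*D
C(H) = -3 + 1/(H - 9*H²)
F = 45 (F = 5*3² = 5*9 = 45)
O(10, -9) + C(-1)*F = -3*(-9) + ((-1 - 27*(-1)² + 3*(-1))/((-1)*(-1 + 9*(-1))))*45 = 27 - (-1 - 27*1 - 3)/(-1 - 9)*45 = 27 - 1*(-1 - 27 - 3)/(-10)*45 = 27 - 1*(-⅒)*(-31)*45 = 27 - 31/10*45 = 27 - 279/2 = -225/2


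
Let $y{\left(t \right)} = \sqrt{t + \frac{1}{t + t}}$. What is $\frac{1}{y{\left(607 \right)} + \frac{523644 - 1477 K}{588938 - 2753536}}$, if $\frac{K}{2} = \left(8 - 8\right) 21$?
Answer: $\frac{114670267392164}{287699663438205041} + \frac{1171371125401 \sqrt{894595386}}{863098990314615123} \approx 0.040991$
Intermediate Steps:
$K = 0$ ($K = 2 \left(8 - 8\right) 21 = 2 \cdot 0 \cdot 21 = 2 \cdot 0 = 0$)
$y{\left(t \right)} = \sqrt{t + \frac{1}{2 t}}$
$\frac{1}{y{\left(607 \right)} + \frac{523644 - 1477 K}{588938 - 2753536}} = \frac{1}{\frac{\sqrt{\frac{2}{607} + 4 \cdot 607}}{2} + \frac{523644 - 0}{588938 - 2753536}} = \frac{1}{\frac{\sqrt{2 \cdot \frac{1}{607} + 2428}}{2} + \frac{523644 + 0}{-2164598}} = \frac{1}{\frac{\sqrt{\frac{2}{607} + 2428}}{2} + 523644 \left(- \frac{1}{2164598}\right)} = \frac{1}{\frac{\sqrt{\frac{1473798}{607}}}{2} - \frac{261822}{1082299}} = \frac{1}{\frac{\frac{1}{607} \sqrt{894595386}}{2} - \frac{261822}{1082299}} = \frac{1}{\frac{\sqrt{894595386}}{1214} - \frac{261822}{1082299}} = \frac{1}{- \frac{261822}{1082299} + \frac{\sqrt{894595386}}{1214}}$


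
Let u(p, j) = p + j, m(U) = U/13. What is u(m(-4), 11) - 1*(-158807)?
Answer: 2064630/13 ≈ 1.5882e+5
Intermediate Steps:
m(U) = U/13 (m(U) = U*(1/13) = U/13)
u(p, j) = j + p
u(m(-4), 11) - 1*(-158807) = (11 + (1/13)*(-4)) - 1*(-158807) = (11 - 4/13) + 158807 = 139/13 + 158807 = 2064630/13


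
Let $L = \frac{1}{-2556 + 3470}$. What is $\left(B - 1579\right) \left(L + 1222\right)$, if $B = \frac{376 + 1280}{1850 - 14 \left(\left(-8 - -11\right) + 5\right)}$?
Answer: $- \frac{1531643000607}{794266} \approx -1.9284 \cdot 10^{6}$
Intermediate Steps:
$L = \frac{1}{914} \approx 0.0010941$
$B = \frac{828}{869}$ ($B = \frac{1656}{1850 - 14 \left(\left(-8 + 11\right) + 5\right)} = \frac{1656}{1850 - 14 \left(3 + 5\right)} = \frac{1656}{1850 - 112} = \frac{1656}{1738} = 1656 \cdot \frac{1}{1738} = \frac{828}{869} \approx 0.95282$)
$\left(B - 1579\right) \left(L + 1222\right) = \left(\frac{828}{869} - 1579\right) \left(\frac{1}{914} + 1222\right) = \left(- \frac{1371323}{869}\right) \frac{1116909}{914} = - \frac{1531643000607}{794266}$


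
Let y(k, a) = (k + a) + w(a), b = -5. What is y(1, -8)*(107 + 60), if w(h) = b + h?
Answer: -3340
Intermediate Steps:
w(h) = -5 + h
y(k, a) = -5 + k + 2*a (y(k, a) = (k + a) + (-5 + a) = (a + k) + (-5 + a) = -5 + k + 2*a)
y(1, -8)*(107 + 60) = (-5 + 1 + 2*(-8))*(107 + 60) = (-5 + 1 - 16)*167 = -20*167 = -3340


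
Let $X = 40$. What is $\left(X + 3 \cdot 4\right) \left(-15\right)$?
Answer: $-780$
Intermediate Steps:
$\left(X + 3 \cdot 4\right) \left(-15\right) = \left(40 + 3 \cdot 4\right) \left(-15\right) = \left(40 + 12\right) \left(-15\right) = 52 \left(-15\right) = -780$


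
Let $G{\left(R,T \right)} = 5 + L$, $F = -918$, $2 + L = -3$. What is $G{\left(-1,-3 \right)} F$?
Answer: $0$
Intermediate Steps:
$L = -5$ ($L = -2 - 3 = -5$)
$G{\left(R,T \right)} = 0$ ($G{\left(R,T \right)} = 5 - 5 = 0$)
$G{\left(-1,-3 \right)} F = 0 \left(-918\right) = 0$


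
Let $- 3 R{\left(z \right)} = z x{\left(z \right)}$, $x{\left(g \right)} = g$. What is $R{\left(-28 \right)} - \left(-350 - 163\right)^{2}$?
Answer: $- \frac{790291}{3} \approx -2.6343 \cdot 10^{5}$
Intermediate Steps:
$R{\left(z \right)} = - \frac{z^{2}}{3}$ ($R{\left(z \right)} = - \frac{z z}{3} = - \frac{z^{2}}{3}$)
$R{\left(-28 \right)} - \left(-350 - 163\right)^{2} = - \frac{\left(-28\right)^{2}}{3} - \left(-350 - 163\right)^{2} = \left(- \frac{1}{3}\right) 784 - \left(-513\right)^{2} = - \frac{784}{3} - 263169 = - \frac{790291}{3}$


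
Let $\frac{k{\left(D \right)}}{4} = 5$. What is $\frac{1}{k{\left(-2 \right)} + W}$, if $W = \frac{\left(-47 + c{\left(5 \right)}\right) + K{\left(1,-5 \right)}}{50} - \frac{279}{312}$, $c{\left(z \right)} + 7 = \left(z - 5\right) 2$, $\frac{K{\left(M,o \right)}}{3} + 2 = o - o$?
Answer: $\frac{520}{9311} \approx 0.055848$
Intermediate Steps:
$k{\left(D \right)} = 20$ ($k{\left(D \right)} = 4 \cdot 5 = 20$)
$K{\left(M,o \right)} = -6$ ($K{\left(M,o \right)} = -6 + 3 \left(o - o\right) = -6 + 3 \cdot 0 = -6 + 0 = -6$)
$c{\left(z \right)} = -17 + 2 z$ ($c{\left(z \right)} = -7 + \left(z - 5\right) 2 = -7 + \left(-5 + z\right) 2 = -7 + \left(-10 + 2 z\right) = -17 + 2 z$)
$W = - \frac{1089}{520}$ ($W = \frac{\left(-47 + \left(-17 + 2 \cdot 5\right)\right) - 6}{50} - \frac{279}{312} = \left(\left(-47 + \left(-17 + 10\right)\right) - 6\right) \frac{1}{50} - \frac{93}{104} = \left(\left(-47 - 7\right) - 6\right) \frac{1}{50} - \frac{93}{104} = \left(-54 - 6\right) \frac{1}{50} - \frac{93}{104} = \left(-60\right) \frac{1}{50} - \frac{93}{104} = - \frac{6}{5} - \frac{93}{104} = - \frac{1089}{520} \approx -2.0942$)
$\frac{1}{k{\left(-2 \right)} + W} = \frac{1}{20 - \frac{1089}{520}} = \frac{1}{\frac{9311}{520}} = \frac{520}{9311}$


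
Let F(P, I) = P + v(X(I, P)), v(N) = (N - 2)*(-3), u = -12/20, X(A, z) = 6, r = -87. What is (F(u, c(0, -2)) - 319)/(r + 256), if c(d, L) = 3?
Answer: -1658/845 ≈ -1.9621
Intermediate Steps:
u = -⅗ (u = -12*1/20 = -⅗ ≈ -0.60000)
v(N) = 6 - 3*N (v(N) = (-2 + N)*(-3) = 6 - 3*N)
F(P, I) = -12 + P (F(P, I) = P + (6 - 3*6) = P + (6 - 18) = P - 12 = -12 + P)
(F(u, c(0, -2)) - 319)/(r + 256) = ((-12 - ⅗) - 319)/(-87 + 256) = (-63/5 - 319)/169 = -1658/5*1/169 = -1658/845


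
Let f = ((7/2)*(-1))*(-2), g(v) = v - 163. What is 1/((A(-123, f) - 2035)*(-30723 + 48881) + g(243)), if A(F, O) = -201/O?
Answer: -1/37472844 ≈ -2.6686e-8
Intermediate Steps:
g(v) = -163 + v
f = 7 (f = ((7*(1/2))*(-1))*(-2) = ((7/2)*(-1))*(-2) = -7/2*(-2) = 7)
1/((A(-123, f) - 2035)*(-30723 + 48881) + g(243)) = 1/((-201/7 - 2035)*(-30723 + 48881) + (-163 + 243)) = 1/((-201*1/7 - 2035)*18158 + 80) = 1/((-201/7 - 2035)*18158 + 80) = 1/(-14446/7*18158 + 80) = 1/(-37472924 + 80) = 1/(-37472844) = -1/37472844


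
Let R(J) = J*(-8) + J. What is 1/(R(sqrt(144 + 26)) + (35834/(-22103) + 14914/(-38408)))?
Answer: 684423927879396/2835728074455778799 - 2384120543293552*sqrt(170)/2835728074455778799 ≈ -0.010721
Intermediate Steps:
R(J) = -7*J (R(J) = -8*J + J = -7*J)
1/(R(sqrt(144 + 26)) + (35834/(-22103) + 14914/(-38408))) = 1/(-7*sqrt(144 + 26) + (35834/(-22103) + 14914/(-38408))) = 1/(-7*sqrt(170) + (35834*(-1/22103) + 14914*(-1/38408))) = 1/(-7*sqrt(170) + (-1558/961 - 7457/19204)) = 1/(-7*sqrt(170) - 37086009/18455044) = 1/(-37086009/18455044 - 7*sqrt(170))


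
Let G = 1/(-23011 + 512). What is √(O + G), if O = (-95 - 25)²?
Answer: 7*√148762285549/22499 ≈ 120.00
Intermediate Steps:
G = -1/22499 (G = 1/(-22499) = -1/22499 ≈ -4.4446e-5)
O = 14400 (O = (-120)² = 14400)
√(O + G) = √(14400 - 1/22499) = √(323985599/22499) = 7*√148762285549/22499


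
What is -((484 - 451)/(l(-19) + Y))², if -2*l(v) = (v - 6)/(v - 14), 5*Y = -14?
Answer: -118592100/1100401 ≈ -107.77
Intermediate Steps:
Y = -14/5 (Y = (⅕)*(-14) = -14/5 ≈ -2.8000)
l(v) = -(-6 + v)/(2*(-14 + v)) (l(v) = -(v - 6)/(2*(v - 14)) = -(-6 + v)/(2*(-14 + v)))
-((484 - 451)/(l(-19) + Y))² = -((484 - 451)/((6 - 1*(-19))/(2*(-14 - 19)) - 14/5))² = -(33/((½)*(6 + 19)/(-33) - 14/5))² = -(33/((½)*(-1/33)*25 - 14/5))² = -(33/(-25/66 - 14/5))² = -(33/(-1049/330))² = -(33*(-330/1049))² = -(-10890/1049)² = -1*118592100/1100401 = -118592100/1100401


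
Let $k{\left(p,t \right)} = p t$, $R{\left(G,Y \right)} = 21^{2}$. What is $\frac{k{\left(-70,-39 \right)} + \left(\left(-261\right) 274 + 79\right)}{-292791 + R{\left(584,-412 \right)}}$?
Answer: $\frac{13741}{58470} \approx 0.23501$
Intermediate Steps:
$R{\left(G,Y \right)} = 441$
$\frac{k{\left(-70,-39 \right)} + \left(\left(-261\right) 274 + 79\right)}{-292791 + R{\left(584,-412 \right)}} = \frac{\left(-70\right) \left(-39\right) + \left(\left(-261\right) 274 + 79\right)}{-292791 + 441} = \frac{2730 + \left(-71514 + 79\right)}{-292350} = \left(2730 - 71435\right) \left(- \frac{1}{292350}\right) = \left(-68705\right) \left(- \frac{1}{292350}\right) = \frac{13741}{58470}$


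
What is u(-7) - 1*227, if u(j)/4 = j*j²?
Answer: -1599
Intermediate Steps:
u(j) = 4*j³ (u(j) = 4*(j*j²) = 4*j³)
u(-7) - 1*227 = 4*(-7)³ - 1*227 = 4*(-343) - 227 = -1372 - 227 = -1599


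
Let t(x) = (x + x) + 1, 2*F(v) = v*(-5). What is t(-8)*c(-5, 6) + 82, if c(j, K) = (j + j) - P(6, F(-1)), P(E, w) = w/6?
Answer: 953/4 ≈ 238.25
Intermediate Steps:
F(v) = -5*v/2 (F(v) = (v*(-5))/2 = (-5*v)/2 = -5*v/2)
P(E, w) = w/6 (P(E, w) = w*(⅙) = w/6)
c(j, K) = -5/12 + 2*j (c(j, K) = (j + j) - (-5/2*(-1))/6 = 2*j - 5/(6*2) = 2*j - 1*5/12 = 2*j - 5/12 = -5/12 + 2*j)
t(x) = 1 + 2*x (t(x) = 2*x + 1 = 1 + 2*x)
t(-8)*c(-5, 6) + 82 = (1 + 2*(-8))*(-5/12 + 2*(-5)) + 82 = (1 - 16)*(-5/12 - 10) + 82 = -15*(-125/12) + 82 = 625/4 + 82 = 953/4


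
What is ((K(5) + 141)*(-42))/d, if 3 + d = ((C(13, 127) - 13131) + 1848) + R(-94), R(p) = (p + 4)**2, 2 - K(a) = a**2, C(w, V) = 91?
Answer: 4956/3095 ≈ 1.6013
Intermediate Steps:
K(a) = 2 - a**2
R(p) = (4 + p)**2
d = -3095 (d = -3 + (((91 - 13131) + 1848) + (4 - 94)**2) = -3 + ((-13040 + 1848) + (-90)**2) = -3 + (-11192 + 8100) = -3 - 3092 = -3095)
((K(5) + 141)*(-42))/d = (((2 - 1*5**2) + 141)*(-42))/(-3095) = (((2 - 1*25) + 141)*(-42))*(-1/3095) = (((2 - 25) + 141)*(-42))*(-1/3095) = ((-23 + 141)*(-42))*(-1/3095) = (118*(-42))*(-1/3095) = -4956*(-1/3095) = 4956/3095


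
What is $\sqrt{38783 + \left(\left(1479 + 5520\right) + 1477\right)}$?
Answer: $3 \sqrt{5251} \approx 217.39$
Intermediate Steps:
$\sqrt{38783 + \left(\left(1479 + 5520\right) + 1477\right)} = \sqrt{38783 + \left(6999 + 1477\right)} = \sqrt{38783 + 8476} = \sqrt{47259} = 3 \sqrt{5251}$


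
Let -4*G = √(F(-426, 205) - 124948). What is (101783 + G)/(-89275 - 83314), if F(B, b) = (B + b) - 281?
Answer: -101783/172589 + 5*I*√5018/690356 ≈ -0.58974 + 0.00051305*I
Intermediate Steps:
F(B, b) = -281 + B + b
G = -5*I*√5018/4 (G = -√((-281 - 426 + 205) - 124948)/4 = -√(-502 - 124948)/4 = -5*I*√5018/4 ≈ -88.547*I)
(101783 + G)/(-89275 - 83314) = (101783 - 5*I*√5018/4)/(-89275 - 83314) = (101783 - 5*I*√5018/4)/(-172589) = (101783 - 5*I*√5018/4)*(-1/172589) = -101783/172589 + 5*I*√5018/690356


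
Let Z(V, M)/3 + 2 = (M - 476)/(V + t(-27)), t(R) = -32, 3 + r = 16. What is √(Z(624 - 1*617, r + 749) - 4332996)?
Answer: 6*I*√3009053/5 ≈ 2081.6*I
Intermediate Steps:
r = 13 (r = -3 + 16 = 13)
Z(V, M) = -6 + 3*(-476 + M)/(-32 + V) (Z(V, M) = -6 + 3*((M - 476)/(V - 32)) = -6 + 3*((-476 + M)/(-32 + V)) = -6 + 3*(-476 + M)/(-32 + V))
√(Z(624 - 1*617, r + 749) - 4332996) = √(3*(-412 + (13 + 749) - 2*(624 - 1*617))/(-32 + (624 - 1*617)) - 4332996) = √(3*(-412 + 762 - 2*(624 - 617))/(-32 + (624 - 617)) - 4332996) = √(3*(-412 + 762 - 2*7)/(-32 + 7) - 4332996) = √(3*(-412 + 762 - 14)/(-25) - 4332996) = √(3*(-1/25)*336 - 4332996) = √(-1008/25 - 4332996) = √(-108325908/25) = 6*I*√3009053/5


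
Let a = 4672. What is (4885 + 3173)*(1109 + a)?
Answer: 46583298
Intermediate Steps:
(4885 + 3173)*(1109 + a) = (4885 + 3173)*(1109 + 4672) = 8058*5781 = 46583298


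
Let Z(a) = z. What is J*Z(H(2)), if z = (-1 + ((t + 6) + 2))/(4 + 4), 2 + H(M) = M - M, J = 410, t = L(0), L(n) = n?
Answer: 1435/4 ≈ 358.75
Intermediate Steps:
t = 0
H(M) = -2 (H(M) = -2 + (M - M) = -2 + 0 = -2)
z = 7/8 (z = (-1 + ((0 + 6) + 2))/(4 + 4) = (-1 + (6 + 2))/8 = (-1 + 8)*(1/8) = 7*(1/8) = 7/8 ≈ 0.87500)
Z(a) = 7/8
J*Z(H(2)) = 410*(7/8) = 1435/4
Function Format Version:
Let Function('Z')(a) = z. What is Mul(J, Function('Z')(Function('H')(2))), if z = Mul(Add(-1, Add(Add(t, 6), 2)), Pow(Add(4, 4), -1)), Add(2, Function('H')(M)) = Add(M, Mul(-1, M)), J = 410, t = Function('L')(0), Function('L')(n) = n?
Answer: Rational(1435, 4) ≈ 358.75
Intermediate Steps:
t = 0
Function('H')(M) = -2 (Function('H')(M) = Add(-2, Add(M, Mul(-1, M))) = Add(-2, 0) = -2)
z = Rational(7, 8) (z = Mul(Add(-1, Add(Add(0, 6), 2)), Pow(Add(4, 4), -1)) = Mul(Add(-1, Add(6, 2)), Pow(8, -1)) = Mul(Add(-1, 8), Rational(1, 8)) = Mul(7, Rational(1, 8)) = Rational(7, 8) ≈ 0.87500)
Function('Z')(a) = Rational(7, 8)
Mul(J, Function('Z')(Function('H')(2))) = Mul(410, Rational(7, 8)) = Rational(1435, 4)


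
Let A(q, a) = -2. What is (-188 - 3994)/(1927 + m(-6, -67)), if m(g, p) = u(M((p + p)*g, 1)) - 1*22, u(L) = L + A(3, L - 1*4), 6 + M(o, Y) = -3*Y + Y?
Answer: -4182/1895 ≈ -2.2069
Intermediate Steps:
M(o, Y) = -6 - 2*Y (M(o, Y) = -6 + (-3*Y + Y) = -6 - 2*Y)
u(L) = -2 + L (u(L) = L - 2 = -2 + L)
m(g, p) = -32 (m(g, p) = (-2 + (-6 - 2*1)) - 1*22 = (-2 + (-6 - 2)) - 22 = (-2 - 8) - 22 = -10 - 22 = -32)
(-188 - 3994)/(1927 + m(-6, -67)) = (-188 - 3994)/(1927 - 32) = -4182/1895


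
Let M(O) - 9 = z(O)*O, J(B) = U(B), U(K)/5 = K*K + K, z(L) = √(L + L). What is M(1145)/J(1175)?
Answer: 3/2303000 + 229*√2290/1381800 ≈ 0.0079319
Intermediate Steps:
z(L) = √2*√L (z(L) = √(2*L) = √2*√L)
U(K) = 5*K + 5*K² (U(K) = 5*(K*K + K) = 5*(K² + K) = 5*(K + K²) = 5*K + 5*K²)
J(B) = 5*B*(1 + B)
M(O) = 9 + √2*O^(3/2) (M(O) = 9 + (√2*√O)*O = 9 + √2*O^(3/2))
M(1145)/J(1175) = (9 + √2*1145^(3/2))/((5*1175*(1 + 1175))) = (9 + √2*(1145*√1145))/((5*1175*1176)) = (9 + 1145*√2290)/6909000 = (9 + 1145*√2290)*(1/6909000) = 3/2303000 + 229*√2290/1381800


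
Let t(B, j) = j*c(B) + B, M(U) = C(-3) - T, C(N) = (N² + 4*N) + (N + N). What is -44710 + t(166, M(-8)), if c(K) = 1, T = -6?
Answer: -44547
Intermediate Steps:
C(N) = N² + 6*N (C(N) = (N² + 4*N) + 2*N = N² + 6*N)
M(U) = -3 (M(U) = -3*(6 - 3) - 1*(-6) = -3*3 + 6 = -9 + 6 = -3)
t(B, j) = B + j (t(B, j) = j*1 + B = j + B = B + j)
-44710 + t(166, M(-8)) = -44710 + (166 - 3) = -44710 + 163 = -44547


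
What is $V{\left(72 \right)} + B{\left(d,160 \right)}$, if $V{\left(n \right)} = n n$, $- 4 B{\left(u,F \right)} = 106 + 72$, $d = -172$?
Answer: $\frac{10279}{2} \approx 5139.5$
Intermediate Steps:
$B{\left(u,F \right)} = - \frac{89}{2}$ ($B{\left(u,F \right)} = - \frac{106 + 72}{4} = \left(- \frac{1}{4}\right) 178 = - \frac{89}{2}$)
$V{\left(n \right)} = n^{2}$
$V{\left(72 \right)} + B{\left(d,160 \right)} = 72^{2} - \frac{89}{2} = 5184 - \frac{89}{2} = \frac{10279}{2}$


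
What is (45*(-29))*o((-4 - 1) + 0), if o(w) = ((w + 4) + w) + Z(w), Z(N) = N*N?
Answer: -24795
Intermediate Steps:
Z(N) = N²
o(w) = 4 + w² + 2*w (o(w) = ((w + 4) + w) + w² = ((4 + w) + w) + w² = (4 + 2*w) + w² = 4 + w² + 2*w)
(45*(-29))*o((-4 - 1) + 0) = (45*(-29))*(4 + ((-4 - 1) + 0)² + 2*((-4 - 1) + 0)) = -1305*(4 + (-5 + 0)² + 2*(-5 + 0)) = -1305*(4 + (-5)² + 2*(-5)) = -1305*(4 + 25 - 10) = -1305*19 = -24795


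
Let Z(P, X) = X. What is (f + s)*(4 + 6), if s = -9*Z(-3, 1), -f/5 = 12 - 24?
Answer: 510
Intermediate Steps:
f = 60 (f = -5*(12 - 24) = -5*(-12) = 60)
s = -9 (s = -9*1 = -9)
(f + s)*(4 + 6) = (60 - 9)*(4 + 6) = 51*10 = 510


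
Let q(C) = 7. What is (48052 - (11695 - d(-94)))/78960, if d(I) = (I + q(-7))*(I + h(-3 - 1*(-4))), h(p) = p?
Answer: 926/1645 ≈ 0.56292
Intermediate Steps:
d(I) = (1 + I)*(7 + I) (d(I) = (I + 7)*(I + (-3 - 1*(-4))) = (7 + I)*(I + (-3 + 4)) = (7 + I)*(I + 1) = (7 + I)*(1 + I) = (1 + I)*(7 + I))
(48052 - (11695 - d(-94)))/78960 = (48052 - (11695 - (7 + (-94)**2 + 8*(-94))))/78960 = (48052 - (11695 - (7 + 8836 - 752)))*(1/78960) = (48052 - (11695 - 1*8091))*(1/78960) = (48052 - (11695 - 8091))*(1/78960) = (48052 - 1*3604)*(1/78960) = (48052 - 3604)*(1/78960) = 44448*(1/78960) = 926/1645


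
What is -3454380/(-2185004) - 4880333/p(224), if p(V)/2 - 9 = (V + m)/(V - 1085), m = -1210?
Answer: -2295313431938313/9543004970 ≈ -2.4052e+5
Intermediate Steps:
p(V) = 18 + 2*(-1210 + V)/(-1085 + V) (p(V) = 18 + 2*((V - 1210)/(V - 1085)) = 18 + 2*((-1210 + V)/(-1085 + V)) = 18 + 2*(-1210 + V)/(-1085 + V))
-3454380/(-2185004) - 4880333/p(224) = -3454380/(-2185004) - 4880333*(-1085 + 224)/(10*(-2195 + 2*224)) = -3454380*(-1/2185004) - 4880333*(-861/(10*(-2195 + 448))) = 863595/546251 - 4880333/(10*(-1/861)*(-1747)) = 863595/546251 - 4880333/17470/861 = 863595/546251 - 4880333*861/17470 = 863595/546251 - 4201966713/17470 = -2295313431938313/9543004970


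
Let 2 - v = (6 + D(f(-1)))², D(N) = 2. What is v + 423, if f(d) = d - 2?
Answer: 361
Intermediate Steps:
f(d) = -2 + d
v = -62 (v = 2 - (6 + 2)² = 2 - 1*8² = 2 - 1*64 = 2 - 64 = -62)
v + 423 = -62 + 423 = 361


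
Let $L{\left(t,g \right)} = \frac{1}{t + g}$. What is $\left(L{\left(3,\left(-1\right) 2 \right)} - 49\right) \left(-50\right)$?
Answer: $2400$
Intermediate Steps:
$L{\left(t,g \right)} = \frac{1}{g + t}$
$\left(L{\left(3,\left(-1\right) 2 \right)} - 49\right) \left(-50\right) = \left(\frac{1}{\left(-1\right) 2 + 3} - 49\right) \left(-50\right) = \left(\frac{1}{-2 + 3} - 49\right) \left(-50\right) = \left(1^{-1} - 49\right) \left(-50\right) = \left(1 - 49\right) \left(-50\right) = \left(-48\right) \left(-50\right) = 2400$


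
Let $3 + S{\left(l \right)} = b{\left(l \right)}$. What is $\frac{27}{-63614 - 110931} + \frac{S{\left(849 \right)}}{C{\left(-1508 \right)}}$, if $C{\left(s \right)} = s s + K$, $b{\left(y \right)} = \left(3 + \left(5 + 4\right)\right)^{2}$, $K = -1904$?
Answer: $- \frac{1469499}{15863766688} \approx -9.2632 \cdot 10^{-5}$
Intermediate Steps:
$b{\left(y \right)} = 144$ ($b{\left(y \right)} = \left(3 + 9\right)^{2} = 12^{2} = 144$)
$C{\left(s \right)} = -1904 + s^{2}$ ($C{\left(s \right)} = s s - 1904 = s^{2} - 1904 = -1904 + s^{2}$)
$S{\left(l \right)} = 141$ ($S{\left(l \right)} = -3 + 144 = 141$)
$\frac{27}{-63614 - 110931} + \frac{S{\left(849 \right)}}{C{\left(-1508 \right)}} = \frac{27}{-63614 - 110931} + \frac{141}{-1904 + \left(-1508\right)^{2}} = \frac{27}{-174545} + \frac{141}{-1904 + 2274064} = 27 \left(- \frac{1}{174545}\right) + \frac{141}{2272160} = - \frac{27}{174545} + 141 \cdot \frac{1}{2272160} = - \frac{27}{174545} + \frac{141}{2272160} = - \frac{1469499}{15863766688}$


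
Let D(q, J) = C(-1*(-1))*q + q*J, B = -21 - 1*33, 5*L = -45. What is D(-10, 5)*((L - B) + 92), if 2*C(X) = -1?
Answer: -6165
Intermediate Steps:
L = -9 (L = (⅕)*(-45) = -9)
B = -54 (B = -21 - 33 = -54)
C(X) = -½ (C(X) = (½)*(-1) = -½)
D(q, J) = -q/2 + J*q (D(q, J) = -q/2 + q*J = -q/2 + J*q)
D(-10, 5)*((L - B) + 92) = (-10*(-½ + 5))*((-9 - 1*(-54)) + 92) = (-10*9/2)*((-9 + 54) + 92) = -45*(45 + 92) = -45*137 = -6165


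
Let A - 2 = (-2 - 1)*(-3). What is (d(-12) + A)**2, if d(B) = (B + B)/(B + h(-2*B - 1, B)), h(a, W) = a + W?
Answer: 1225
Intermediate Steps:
h(a, W) = W + a
A = 11 (A = 2 + (-2 - 1)*(-3) = 2 - 3*(-3) = 2 + 9 = 11)
d(B) = -2*B (d(B) = (B + B)/(B + (B + (-2*B - 1))) = (2*B)/(B + (B + (-1 - 2*B))) = (2*B)/(B + (-1 - B)) = (2*B)/(-1) = (2*B)*(-1) = -2*B)
(d(-12) + A)**2 = (-2*(-12) + 11)**2 = (24 + 11)**2 = 35**2 = 1225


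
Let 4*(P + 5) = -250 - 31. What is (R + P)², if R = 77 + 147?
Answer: 354025/16 ≈ 22127.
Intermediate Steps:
P = -301/4 (P = -5 + (-250 - 31)/4 = -5 + (¼)*(-281) = -5 - 281/4 = -301/4 ≈ -75.250)
R = 224
(R + P)² = (224 - 301/4)² = (595/4)² = 354025/16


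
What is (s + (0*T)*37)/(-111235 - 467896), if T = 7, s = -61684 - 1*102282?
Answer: 163966/579131 ≈ 0.28312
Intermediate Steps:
s = -163966 (s = -61684 - 102282 = -163966)
(s + (0*T)*37)/(-111235 - 467896) = (-163966 + (0*7)*37)/(-111235 - 467896) = (-163966 + 0*37)/(-579131) = (-163966 + 0)*(-1/579131) = -163966*(-1/579131) = 163966/579131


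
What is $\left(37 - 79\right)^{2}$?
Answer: $1764$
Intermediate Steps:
$\left(37 - 79\right)^{2} = \left(-42\right)^{2} = 1764$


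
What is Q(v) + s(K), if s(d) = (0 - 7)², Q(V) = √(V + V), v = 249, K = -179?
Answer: 49 + √498 ≈ 71.316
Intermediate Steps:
Q(V) = √2*√V (Q(V) = √(2*V) = √2*√V)
s(d) = 49 (s(d) = (-7)² = 49)
Q(v) + s(K) = √2*√249 + 49 = √498 + 49 = 49 + √498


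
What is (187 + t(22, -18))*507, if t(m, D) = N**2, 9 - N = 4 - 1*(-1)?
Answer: 102921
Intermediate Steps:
N = 4 (N = 9 - (4 - 1*(-1)) = 9 - (4 + 1) = 9 - 1*5 = 9 - 5 = 4)
t(m, D) = 16 (t(m, D) = 4**2 = 16)
(187 + t(22, -18))*507 = (187 + 16)*507 = 203*507 = 102921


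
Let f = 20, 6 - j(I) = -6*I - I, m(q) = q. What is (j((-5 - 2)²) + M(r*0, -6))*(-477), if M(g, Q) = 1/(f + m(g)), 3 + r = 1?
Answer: -3329937/20 ≈ -1.6650e+5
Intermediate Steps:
r = -2 (r = -3 + 1 = -2)
j(I) = 6 + 7*I (j(I) = 6 - (-6*I - I) = 6 - (-7)*I = 6 + 7*I)
M(g, Q) = 1/(20 + g)
(j((-5 - 2)²) + M(r*0, -6))*(-477) = ((6 + 7*(-5 - 2)²) + 1/(20 - 2*0))*(-477) = ((6 + 7*(-7)²) + 1/(20 + 0))*(-477) = ((6 + 7*49) + 1/20)*(-477) = ((6 + 343) + 1/20)*(-477) = (349 + 1/20)*(-477) = (6981/20)*(-477) = -3329937/20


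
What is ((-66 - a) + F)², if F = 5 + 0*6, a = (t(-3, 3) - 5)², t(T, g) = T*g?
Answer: 66049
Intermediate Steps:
a = 196 (a = (-3*3 - 5)² = (-9 - 5)² = (-14)² = 196)
F = 5 (F = 5 + 0 = 5)
((-66 - a) + F)² = ((-66 - 1*196) + 5)² = ((-66 - 196) + 5)² = (-262 + 5)² = (-257)² = 66049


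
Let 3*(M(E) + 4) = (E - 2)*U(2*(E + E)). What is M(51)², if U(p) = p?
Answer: 11075584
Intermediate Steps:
M(E) = -4 + 4*E*(-2 + E)/3 (M(E) = -4 + ((E - 2)*(2*(E + E)))/3 = -4 + ((-2 + E)*(2*(2*E)))/3 = -4 + ((-2 + E)*(4*E))/3 = -4 + (4*E*(-2 + E))/3 = -4 + 4*E*(-2 + E)/3)
M(51)² = (-4 - 8/3*51 + (4/3)*51²)² = (-4 - 136 + (4/3)*2601)² = (-4 - 136 + 3468)² = 3328² = 11075584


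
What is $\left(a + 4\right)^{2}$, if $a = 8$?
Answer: $144$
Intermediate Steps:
$\left(a + 4\right)^{2} = \left(8 + 4\right)^{2} = 12^{2} = 144$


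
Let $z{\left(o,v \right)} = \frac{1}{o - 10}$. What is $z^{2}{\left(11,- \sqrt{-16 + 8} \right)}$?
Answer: $1$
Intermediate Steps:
$z{\left(o,v \right)} = \frac{1}{-10 + o}$
$z^{2}{\left(11,- \sqrt{-16 + 8} \right)} = \left(\frac{1}{-10 + 11}\right)^{2} = \left(1^{-1}\right)^{2} = 1^{2} = 1$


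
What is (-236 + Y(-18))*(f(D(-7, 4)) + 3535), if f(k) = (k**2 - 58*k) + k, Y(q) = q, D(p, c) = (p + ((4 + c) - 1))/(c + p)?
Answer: -897890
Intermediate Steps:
D(p, c) = (3 + c + p)/(c + p) (D(p, c) = (p + (3 + c))/(c + p) = (3 + c + p)/(c + p))
f(k) = k**2 - 57*k
(-236 + Y(-18))*(f(D(-7, 4)) + 3535) = (-236 - 18)*(((3 + 4 - 7)/(4 - 7))*(-57 + (3 + 4 - 7)/(4 - 7)) + 3535) = -254*((0/(-3))*(-57 + 0/(-3)) + 3535) = -254*((-1/3*0)*(-57 - 1/3*0) + 3535) = -254*(0*(-57 + 0) + 3535) = -254*(0*(-57) + 3535) = -254*(0 + 3535) = -254*3535 = -897890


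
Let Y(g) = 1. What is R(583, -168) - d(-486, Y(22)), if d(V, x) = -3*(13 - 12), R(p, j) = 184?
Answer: 187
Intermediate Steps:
d(V, x) = -3 (d(V, x) = -3*1 = -3)
R(583, -168) - d(-486, Y(22)) = 184 - 1*(-3) = 184 + 3 = 187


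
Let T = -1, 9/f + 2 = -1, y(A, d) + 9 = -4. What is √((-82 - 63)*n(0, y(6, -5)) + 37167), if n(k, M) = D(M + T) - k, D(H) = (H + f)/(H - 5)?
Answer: 2*√3342613/19 ≈ 192.45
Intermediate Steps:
y(A, d) = -13 (y(A, d) = -9 - 4 = -13)
f = -3 (f = 9/(-2 - 1) = 9/(-3) = 9*(-⅓) = -3)
D(H) = (-3 + H)/(-5 + H) (D(H) = (H - 3)/(H - 5) = (-3 + H)/(-5 + H))
n(k, M) = -k + (-4 + M)/(-6 + M) (n(k, M) = (-3 + (M - 1))/(-5 + (M - 1)) - k = (-3 + (-1 + M))/(-5 + (-1 + M)) - k = (-4 + M)/(-6 + M) - k = -k + (-4 + M)/(-6 + M))
√((-82 - 63)*n(0, y(6, -5)) + 37167) = √((-82 - 63)*((-4 - 13 - 1*0*(-6 - 13))/(-6 - 13)) + 37167) = √(-145*(-4 - 13 - 1*0*(-19))/(-19) + 37167) = √(-(-145)*(-4 - 13 + 0)/19 + 37167) = √(-(-145)*(-17)/19 + 37167) = √(-145*17/19 + 37167) = √(-2465/19 + 37167) = √(703708/19) = 2*√3342613/19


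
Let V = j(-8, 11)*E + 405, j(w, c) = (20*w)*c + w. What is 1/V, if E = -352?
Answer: 1/622741 ≈ 1.6058e-6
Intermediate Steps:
j(w, c) = w + 20*c*w (j(w, c) = 20*c*w + w = w + 20*c*w)
V = 622741 (V = -8*(1 + 20*11)*(-352) + 405 = -8*(1 + 220)*(-352) + 405 = -8*221*(-352) + 405 = -1768*(-352) + 405 = 622336 + 405 = 622741)
1/V = 1/622741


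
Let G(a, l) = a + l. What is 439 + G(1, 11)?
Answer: 451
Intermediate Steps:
439 + G(1, 11) = 439 + (1 + 11) = 439 + 12 = 451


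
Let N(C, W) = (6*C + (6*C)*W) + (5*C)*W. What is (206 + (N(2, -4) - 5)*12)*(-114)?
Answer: 87324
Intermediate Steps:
N(C, W) = 6*C + 11*C*W (N(C, W) = (6*C + 6*C*W) + 5*C*W = 6*C + 11*C*W)
(206 + (N(2, -4) - 5)*12)*(-114) = (206 + (2*(6 + 11*(-4)) - 5)*12)*(-114) = (206 + (2*(6 - 44) - 5)*12)*(-114) = (206 + (2*(-38) - 5)*12)*(-114) = (206 + (-76 - 5)*12)*(-114) = (206 - 81*12)*(-114) = (206 - 972)*(-114) = -766*(-114) = 87324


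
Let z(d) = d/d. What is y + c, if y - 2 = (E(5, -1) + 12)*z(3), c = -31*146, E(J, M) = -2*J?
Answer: -4522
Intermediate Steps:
c = -4526
z(d) = 1
y = 4 (y = 2 + (-2*5 + 12)*1 = 2 + (-10 + 12)*1 = 2 + 2*1 = 2 + 2 = 4)
y + c = 4 - 4526 = -4522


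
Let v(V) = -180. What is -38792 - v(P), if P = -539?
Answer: -38612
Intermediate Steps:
-38792 - v(P) = -38792 - 1*(-180) = -38792 + 180 = -38612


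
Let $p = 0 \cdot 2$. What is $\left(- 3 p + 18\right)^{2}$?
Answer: $324$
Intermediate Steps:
$p = 0$
$\left(- 3 p + 18\right)^{2} = \left(\left(-3\right) 0 + 18\right)^{2} = \left(0 + 18\right)^{2} = 18^{2} = 324$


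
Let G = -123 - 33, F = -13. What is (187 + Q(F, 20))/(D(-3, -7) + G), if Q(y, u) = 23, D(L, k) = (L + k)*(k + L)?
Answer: -15/4 ≈ -3.7500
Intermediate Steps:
D(L, k) = (L + k)**2 (D(L, k) = (L + k)*(L + k) = (L + k)**2)
G = -156
(187 + Q(F, 20))/(D(-3, -7) + G) = (187 + 23)/((-3 - 7)**2 - 156) = 210/((-10)**2 - 156) = 210/(100 - 156) = 210/(-56) = 210*(-1/56) = -15/4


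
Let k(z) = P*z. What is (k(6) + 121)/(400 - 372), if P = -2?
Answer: 109/28 ≈ 3.8929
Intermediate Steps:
k(z) = -2*z
(k(6) + 121)/(400 - 372) = (-2*6 + 121)/(400 - 372) = (-12 + 121)/28 = 109*(1/28) = 109/28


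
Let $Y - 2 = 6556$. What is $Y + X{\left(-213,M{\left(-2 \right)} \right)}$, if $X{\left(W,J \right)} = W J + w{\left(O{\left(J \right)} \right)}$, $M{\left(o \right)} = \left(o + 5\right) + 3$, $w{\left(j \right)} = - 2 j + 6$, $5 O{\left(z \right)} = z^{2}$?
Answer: $\frac{26358}{5} \approx 5271.6$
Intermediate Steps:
$O{\left(z \right)} = \frac{z^{2}}{5}$
$w{\left(j \right)} = 6 - 2 j$
$M{\left(o \right)} = 8 + o$ ($M{\left(o \right)} = \left(5 + o\right) + 3 = 8 + o$)
$Y = 6558$ ($Y = 2 + 6556 = 6558$)
$X{\left(W,J \right)} = 6 - \frac{2 J^{2}}{5} + J W$ ($X{\left(W,J \right)} = W J - \left(-6 + 2 \frac{J^{2}}{5}\right) = J W - \left(-6 + \frac{2 J^{2}}{5}\right) = 6 - \frac{2 J^{2}}{5} + J W$)
$Y + X{\left(-213,M{\left(-2 \right)} \right)} = 6558 + \left(6 - \frac{2 \left(8 - 2\right)^{2}}{5} + \left(8 - 2\right) \left(-213\right)\right) = 6558 + \left(6 - \frac{2 \cdot 6^{2}}{5} + 6 \left(-213\right)\right) = 6558 - \frac{6432}{5} = \frac{26358}{5}$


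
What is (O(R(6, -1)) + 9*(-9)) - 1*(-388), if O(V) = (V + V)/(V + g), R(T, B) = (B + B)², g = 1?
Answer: 1543/5 ≈ 308.60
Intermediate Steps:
R(T, B) = 4*B² (R(T, B) = (2*B)² = 4*B²)
O(V) = 2*V/(1 + V) (O(V) = (V + V)/(V + 1) = (2*V)/(1 + V) = 2*V/(1 + V))
(O(R(6, -1)) + 9*(-9)) - 1*(-388) = (2*(4*(-1)²)/(1 + 4*(-1)²) + 9*(-9)) - 1*(-388) = (2*(4*1)/(1 + 4*1) - 81) + 388 = (2*4/(1 + 4) - 81) + 388 = (2*4/5 - 81) + 388 = (2*4*(⅕) - 81) + 388 = (8/5 - 81) + 388 = -397/5 + 388 = 1543/5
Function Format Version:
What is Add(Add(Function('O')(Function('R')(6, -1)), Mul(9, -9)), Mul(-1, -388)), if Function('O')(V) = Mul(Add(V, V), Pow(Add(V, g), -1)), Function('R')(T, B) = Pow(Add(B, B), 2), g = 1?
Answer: Rational(1543, 5) ≈ 308.60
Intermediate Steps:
Function('R')(T, B) = Mul(4, Pow(B, 2)) (Function('R')(T, B) = Pow(Mul(2, B), 2) = Mul(4, Pow(B, 2)))
Function('O')(V) = Mul(2, V, Pow(Add(1, V), -1)) (Function('O')(V) = Mul(Add(V, V), Pow(Add(V, 1), -1)) = Mul(Mul(2, V), Pow(Add(1, V), -1)) = Mul(2, V, Pow(Add(1, V), -1)))
Add(Add(Function('O')(Function('R')(6, -1)), Mul(9, -9)), Mul(-1, -388)) = Add(Add(Mul(2, Mul(4, Pow(-1, 2)), Pow(Add(1, Mul(4, Pow(-1, 2))), -1)), Mul(9, -9)), Mul(-1, -388)) = Add(Add(Mul(2, Mul(4, 1), Pow(Add(1, Mul(4, 1)), -1)), -81), 388) = Add(Add(Mul(2, 4, Pow(Add(1, 4), -1)), -81), 388) = Add(Add(Mul(2, 4, Pow(5, -1)), -81), 388) = Add(Add(Mul(2, 4, Rational(1, 5)), -81), 388) = Add(Add(Rational(8, 5), -81), 388) = Add(Rational(-397, 5), 388) = Rational(1543, 5)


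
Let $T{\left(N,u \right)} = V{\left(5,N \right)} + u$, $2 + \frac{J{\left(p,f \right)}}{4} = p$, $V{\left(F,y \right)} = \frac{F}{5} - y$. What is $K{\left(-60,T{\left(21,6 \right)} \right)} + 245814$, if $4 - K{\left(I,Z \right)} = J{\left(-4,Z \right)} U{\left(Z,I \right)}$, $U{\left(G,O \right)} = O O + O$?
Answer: $330778$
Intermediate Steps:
$V{\left(F,y \right)} = - y + \frac{F}{5}$ ($V{\left(F,y \right)} = F \frac{1}{5} - y = \frac{F}{5} - y = - y + \frac{F}{5}$)
$U{\left(G,O \right)} = O + O^{2}$ ($U{\left(G,O \right)} = O^{2} + O = O + O^{2}$)
$J{\left(p,f \right)} = -8 + 4 p$
$T{\left(N,u \right)} = 1 + u - N$ ($T{\left(N,u \right)} = \left(- N + \frac{1}{5} \cdot 5\right) + u = \left(- N + 1\right) + u = \left(1 - N\right) + u = 1 + u - N$)
$K{\left(I,Z \right)} = 4 + 24 I \left(1 + I\right)$ ($K{\left(I,Z \right)} = 4 - \left(-8 + 4 \left(-4\right)\right) I \left(1 + I\right) = 4 - \left(-8 - 16\right) I \left(1 + I\right) = 4 - - 24 I \left(1 + I\right) = 4 + 24 I \left(1 + I\right)$)
$K{\left(-60,T{\left(21,6 \right)} \right)} + 245814 = \left(4 + 24 \left(-60\right) \left(1 - 60\right)\right) + 245814 = \left(4 + 24 \left(-60\right) \left(-59\right)\right) + 245814 = \left(4 + 84960\right) + 245814 = 84964 + 245814 = 330778$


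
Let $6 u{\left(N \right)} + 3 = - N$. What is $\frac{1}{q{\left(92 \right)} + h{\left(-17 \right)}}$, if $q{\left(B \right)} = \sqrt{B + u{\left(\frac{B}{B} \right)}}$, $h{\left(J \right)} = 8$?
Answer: $- \frac{12}{41} + \frac{\sqrt{822}}{82} \approx 0.056958$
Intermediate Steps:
$u{\left(N \right)} = - \frac{1}{2} - \frac{N}{6}$ ($u{\left(N \right)} = - \frac{1}{2} + \frac{\left(-1\right) N}{6} = - \frac{1}{2} - \frac{N}{6}$)
$q{\left(B \right)} = \sqrt{- \frac{2}{3} + B}$ ($q{\left(B \right)} = \sqrt{B - \left(\frac{1}{2} + \frac{B \frac{1}{B}}{6}\right)} = \sqrt{B - \frac{2}{3}} = \sqrt{- \frac{2}{3} + B}$)
$\frac{1}{q{\left(92 \right)} + h{\left(-17 \right)}} = \frac{1}{\frac{\sqrt{-6 + 9 \cdot 92}}{3} + 8} = \frac{1}{\frac{\sqrt{-6 + 828}}{3} + 8} = \frac{1}{\frac{\sqrt{822}}{3} + 8} = \frac{1}{8 + \frac{\sqrt{822}}{3}}$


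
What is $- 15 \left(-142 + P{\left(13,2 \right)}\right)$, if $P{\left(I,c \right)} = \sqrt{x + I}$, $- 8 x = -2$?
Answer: $2130 - \frac{15 \sqrt{53}}{2} \approx 2075.4$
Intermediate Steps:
$x = \frac{1}{4}$ ($x = \left(- \frac{1}{8}\right) \left(-2\right) = \frac{1}{4} \approx 0.25$)
$P{\left(I,c \right)} = \sqrt{\frac{1}{4} + I}$
$- 15 \left(-142 + P{\left(13,2 \right)}\right) = - 15 \left(-142 + \frac{\sqrt{1 + 4 \cdot 13}}{2}\right) = - 15 \left(-142 + \frac{\sqrt{1 + 52}}{2}\right) = - 15 \left(-142 + \frac{\sqrt{53}}{2}\right) = 2130 - \frac{15 \sqrt{53}}{2}$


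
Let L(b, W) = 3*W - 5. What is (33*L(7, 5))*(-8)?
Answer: -2640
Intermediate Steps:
L(b, W) = -5 + 3*W
(33*L(7, 5))*(-8) = (33*(-5 + 3*5))*(-8) = (33*(-5 + 15))*(-8) = (33*10)*(-8) = 330*(-8) = -2640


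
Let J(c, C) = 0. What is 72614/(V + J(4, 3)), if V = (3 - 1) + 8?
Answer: 36307/5 ≈ 7261.4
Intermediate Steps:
V = 10 (V = 2 + 8 = 10)
72614/(V + J(4, 3)) = 72614/(10 + 0) = 72614/10 = (⅒)*72614 = 36307/5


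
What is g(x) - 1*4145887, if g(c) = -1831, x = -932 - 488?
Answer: -4147718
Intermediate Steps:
x = -1420
g(x) - 1*4145887 = -1831 - 1*4145887 = -1831 - 4145887 = -4147718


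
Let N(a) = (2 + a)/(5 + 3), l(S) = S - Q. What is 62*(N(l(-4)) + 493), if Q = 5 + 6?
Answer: 121861/4 ≈ 30465.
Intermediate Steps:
Q = 11
l(S) = -11 + S (l(S) = S - 1*11 = S - 11 = -11 + S)
N(a) = ¼ + a/8 (N(a) = (2 + a)/8 = (2 + a)*(⅛) = ¼ + a/8)
62*(N(l(-4)) + 493) = 62*((¼ + (-11 - 4)/8) + 493) = 62*((¼ + (⅛)*(-15)) + 493) = 62*((¼ - 15/8) + 493) = 62*(-13/8 + 493) = 62*(3931/8) = 121861/4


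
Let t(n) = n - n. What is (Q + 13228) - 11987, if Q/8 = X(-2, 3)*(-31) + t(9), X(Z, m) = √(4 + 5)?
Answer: 497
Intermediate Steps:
t(n) = 0
X(Z, m) = 3 (X(Z, m) = √9 = 3)
Q = -744 (Q = 8*(3*(-31) + 0) = 8*(-93 + 0) = 8*(-93) = -744)
(Q + 13228) - 11987 = (-744 + 13228) - 11987 = 12484 - 11987 = 497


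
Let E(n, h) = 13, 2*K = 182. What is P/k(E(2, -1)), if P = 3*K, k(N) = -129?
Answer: -91/43 ≈ -2.1163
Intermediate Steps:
K = 91 (K = (½)*182 = 91)
P = 273 (P = 3*91 = 273)
P/k(E(2, -1)) = 273/(-129) = 273*(-1/129) = -91/43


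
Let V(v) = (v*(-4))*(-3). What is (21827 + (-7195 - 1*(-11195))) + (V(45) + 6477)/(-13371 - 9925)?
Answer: 601658775/23296 ≈ 25827.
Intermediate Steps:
V(v) = 12*v (V(v) = -4*v*(-3) = 12*v)
(21827 + (-7195 - 1*(-11195))) + (V(45) + 6477)/(-13371 - 9925) = (21827 + (-7195 - 1*(-11195))) + (12*45 + 6477)/(-13371 - 9925) = (21827 + (-7195 + 11195)) + (540 + 6477)/(-23296) = (21827 + 4000) + 7017*(-1/23296) = 25827 - 7017/23296 = 601658775/23296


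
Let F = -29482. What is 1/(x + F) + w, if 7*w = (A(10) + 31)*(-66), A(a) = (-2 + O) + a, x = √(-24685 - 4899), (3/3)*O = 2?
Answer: -1176051932711/3042262678 - 43*I/217304477 ≈ -386.57 - 1.9788e-7*I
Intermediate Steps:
O = 2
x = 172*I (x = √(-29584) = 172*I ≈ 172.0*I)
A(a) = a (A(a) = (-2 + 2) + a = 0 + a = a)
w = -2706/7 (w = ((10 + 31)*(-66))/7 = (41*(-66))/7 = (⅐)*(-2706) = -2706/7 ≈ -386.57)
1/(x + F) + w = 1/(172*I - 29482) - 2706/7 = 1/(-29482 + 172*I) - 2706/7 = (-29482 - 172*I)/869217908 - 2706/7 = -2706/7 + (-29482 - 172*I)/869217908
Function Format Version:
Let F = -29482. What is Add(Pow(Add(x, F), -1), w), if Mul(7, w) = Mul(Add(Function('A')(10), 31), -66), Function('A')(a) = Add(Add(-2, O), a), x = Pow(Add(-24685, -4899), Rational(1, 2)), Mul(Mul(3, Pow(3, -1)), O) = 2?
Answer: Add(Rational(-1176051932711, 3042262678), Mul(Rational(-43, 217304477), I)) ≈ Add(-386.57, Mul(-1.9788e-7, I))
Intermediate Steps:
O = 2
x = Mul(172, I) (x = Pow(-29584, Rational(1, 2)) = Mul(172, I) ≈ Mul(172.00, I))
Function('A')(a) = a (Function('A')(a) = Add(Add(-2, 2), a) = Add(0, a) = a)
w = Rational(-2706, 7) (w = Mul(Rational(1, 7), Mul(Add(10, 31), -66)) = Mul(Rational(1, 7), Mul(41, -66)) = Mul(Rational(1, 7), -2706) = Rational(-2706, 7) ≈ -386.57)
Add(Pow(Add(x, F), -1), w) = Add(Pow(Add(Mul(172, I), -29482), -1), Rational(-2706, 7)) = Add(Pow(Add(-29482, Mul(172, I)), -1), Rational(-2706, 7)) = Add(Mul(Rational(1, 869217908), Add(-29482, Mul(-172, I))), Rational(-2706, 7)) = Add(Rational(-2706, 7), Mul(Rational(1, 869217908), Add(-29482, Mul(-172, I))))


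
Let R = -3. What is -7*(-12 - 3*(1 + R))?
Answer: 42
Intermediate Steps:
-7*(-12 - 3*(1 + R)) = -7*(-12 - 3*(1 - 3)) = -7*(-12 - 3*(-2)) = -7*(-12 + 6) = -7*(-6) = 42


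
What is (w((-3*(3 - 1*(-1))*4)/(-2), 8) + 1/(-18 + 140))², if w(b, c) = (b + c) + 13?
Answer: 30151081/14884 ≈ 2025.7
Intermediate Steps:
w(b, c) = 13 + b + c
(w((-3*(3 - 1*(-1))*4)/(-2), 8) + 1/(-18 + 140))² = ((13 + (-3*(3 - 1*(-1))*4)/(-2) + 8) + 1/(-18 + 140))² = ((13 + (-3*(3 + 1)*4)*(-½) + 8) + 1/122)² = ((13 + (-3*4*4)*(-½) + 8) + 1/122)² = ((13 - 12*4*(-½) + 8) + 1/122)² = ((13 - 48*(-½) + 8) + 1/122)² = ((13 + 24 + 8) + 1/122)² = (45 + 1/122)² = (5491/122)² = 30151081/14884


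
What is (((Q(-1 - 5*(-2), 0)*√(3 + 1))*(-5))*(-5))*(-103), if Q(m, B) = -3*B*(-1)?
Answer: 0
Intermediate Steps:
Q(m, B) = 3*B
(((Q(-1 - 5*(-2), 0)*√(3 + 1))*(-5))*(-5))*(-103) = ((((3*0)*√(3 + 1))*(-5))*(-5))*(-103) = (((0*√4)*(-5))*(-5))*(-103) = (((0*2)*(-5))*(-5))*(-103) = ((0*(-5))*(-5))*(-103) = (0*(-5))*(-103) = 0*(-103) = 0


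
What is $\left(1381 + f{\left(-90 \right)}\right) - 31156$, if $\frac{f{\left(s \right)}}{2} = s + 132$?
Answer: $-29691$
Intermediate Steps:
$f{\left(s \right)} = 264 + 2 s$ ($f{\left(s \right)} = 2 \left(s + 132\right) = 2 \left(132 + s\right) = 264 + 2 s$)
$\left(1381 + f{\left(-90 \right)}\right) - 31156 = \left(1381 + \left(264 + 2 \left(-90\right)\right)\right) - 31156 = \left(1381 + \left(264 - 180\right)\right) - 31156 = \left(1381 + 84\right) - 31156 = 1465 - 31156 = -29691$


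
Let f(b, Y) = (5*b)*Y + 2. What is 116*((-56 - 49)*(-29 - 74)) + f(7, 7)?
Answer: 1254787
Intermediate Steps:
f(b, Y) = 2 + 5*Y*b (f(b, Y) = 5*Y*b + 2 = 2 + 5*Y*b)
116*((-56 - 49)*(-29 - 74)) + f(7, 7) = 116*((-56 - 49)*(-29 - 74)) + (2 + 5*7*7) = 116*(-105*(-103)) + (2 + 245) = 116*10815 + 247 = 1254540 + 247 = 1254787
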